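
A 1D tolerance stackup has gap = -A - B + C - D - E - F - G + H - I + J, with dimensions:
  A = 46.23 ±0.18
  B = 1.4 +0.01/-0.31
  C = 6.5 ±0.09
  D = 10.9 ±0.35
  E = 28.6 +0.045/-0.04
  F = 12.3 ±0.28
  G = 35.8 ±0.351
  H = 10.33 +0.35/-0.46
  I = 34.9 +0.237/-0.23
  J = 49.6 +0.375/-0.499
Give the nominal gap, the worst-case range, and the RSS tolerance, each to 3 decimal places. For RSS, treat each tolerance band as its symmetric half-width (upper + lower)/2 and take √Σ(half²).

Stack each dimension's contribution:
  -A: nom -46.230 → Σnom=-46.230; wc +0.180/-0.180 → slack +0.180/-0.180; half-tol=0.180, Σhalf²=0.032400
  -B: nom -1.400 → Σnom=-47.630; wc +0.310/-0.010 → slack +0.490/-0.190; half-tol=0.160, Σhalf²=0.058000
  +C: nom +6.500 → Σnom=-41.130; wc +0.090/-0.090 → slack +0.580/-0.280; half-tol=0.090, Σhalf²=0.066100
  -D: nom -10.900 → Σnom=-52.030; wc +0.350/-0.350 → slack +0.930/-0.630; half-tol=0.350, Σhalf²=0.188600
  -E: nom -28.600 → Σnom=-80.630; wc +0.040/-0.045 → slack +0.970/-0.675; half-tol=0.042, Σhalf²=0.190406
  -F: nom -12.300 → Σnom=-92.930; wc +0.280/-0.280 → slack +1.250/-0.955; half-tol=0.280, Σhalf²=0.268806
  -G: nom -35.800 → Σnom=-128.730; wc +0.351/-0.351 → slack +1.601/-1.306; half-tol=0.351, Σhalf²=0.392007
  +H: nom +10.330 → Σnom=-118.400; wc +0.350/-0.460 → slack +1.951/-1.766; half-tol=0.405, Σhalf²=0.556032
  -I: nom -34.900 → Σnom=-153.300; wc +0.230/-0.237 → slack +2.181/-2.003; half-tol=0.233, Σhalf²=0.610555
  +J: nom +49.600 → Σnom=-103.700; wc +0.375/-0.499 → slack +2.556/-2.502; half-tol=0.437, Σhalf²=0.801524
Nominal = -103.700. Worst-case = [-103.700 - 2.502, -103.700 + 2.556] = [-106.202, -101.144]. RSS = √0.801524 = 0.895.

nominal=-103.700 wc=[-106.202,-101.144] rss=0.895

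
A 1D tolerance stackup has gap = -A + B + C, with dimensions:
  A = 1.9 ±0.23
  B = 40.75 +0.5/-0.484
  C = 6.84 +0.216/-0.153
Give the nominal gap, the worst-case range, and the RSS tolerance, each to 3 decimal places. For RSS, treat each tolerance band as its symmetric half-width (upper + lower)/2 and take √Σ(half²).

nominal=45.690 wc=[44.823,46.636] rss=0.574

Stack each dimension's contribution:
  -A: nom -1.900 → Σnom=-1.900; wc +0.230/-0.230 → slack +0.230/-0.230; half-tol=0.230, Σhalf²=0.052900
  +B: nom +40.750 → Σnom=38.850; wc +0.500/-0.484 → slack +0.730/-0.714; half-tol=0.492, Σhalf²=0.294964
  +C: nom +6.840 → Σnom=45.690; wc +0.216/-0.153 → slack +0.946/-0.867; half-tol=0.184, Σhalf²=0.329004
Nominal = 45.690. Worst-case = [45.690 - 0.867, 45.690 + 0.946] = [44.823, 46.636]. RSS = √0.329004 = 0.574.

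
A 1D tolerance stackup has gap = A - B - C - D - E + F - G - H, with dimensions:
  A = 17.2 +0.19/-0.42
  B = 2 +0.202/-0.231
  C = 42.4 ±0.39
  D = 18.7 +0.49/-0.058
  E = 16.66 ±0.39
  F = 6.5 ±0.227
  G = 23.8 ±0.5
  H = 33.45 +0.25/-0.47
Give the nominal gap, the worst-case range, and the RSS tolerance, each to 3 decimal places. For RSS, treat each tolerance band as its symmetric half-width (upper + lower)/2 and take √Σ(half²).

Stack each dimension's contribution:
  +A: nom +17.200 → Σnom=17.200; wc +0.190/-0.420 → slack +0.190/-0.420; half-tol=0.305, Σhalf²=0.093025
  -B: nom -2.000 → Σnom=15.200; wc +0.231/-0.202 → slack +0.421/-0.622; half-tol=0.217, Σhalf²=0.139897
  -C: nom -42.400 → Σnom=-27.200; wc +0.390/-0.390 → slack +0.811/-1.012; half-tol=0.390, Σhalf²=0.291997
  -D: nom -18.700 → Σnom=-45.900; wc +0.058/-0.490 → slack +0.869/-1.502; half-tol=0.274, Σhalf²=0.367073
  -E: nom -16.660 → Σnom=-62.560; wc +0.390/-0.390 → slack +1.259/-1.892; half-tol=0.390, Σhalf²=0.519173
  +F: nom +6.500 → Σnom=-56.060; wc +0.227/-0.227 → slack +1.486/-2.119; half-tol=0.227, Σhalf²=0.570702
  -G: nom -23.800 → Σnom=-79.860; wc +0.500/-0.500 → slack +1.986/-2.619; half-tol=0.500, Σhalf²=0.820702
  -H: nom -33.450 → Σnom=-113.310; wc +0.470/-0.250 → slack +2.456/-2.869; half-tol=0.360, Σhalf²=0.950302
Nominal = -113.310. Worst-case = [-113.310 - 2.869, -113.310 + 2.456] = [-116.179, -110.854]. RSS = √0.950302 = 0.975.

nominal=-113.310 wc=[-116.179,-110.854] rss=0.975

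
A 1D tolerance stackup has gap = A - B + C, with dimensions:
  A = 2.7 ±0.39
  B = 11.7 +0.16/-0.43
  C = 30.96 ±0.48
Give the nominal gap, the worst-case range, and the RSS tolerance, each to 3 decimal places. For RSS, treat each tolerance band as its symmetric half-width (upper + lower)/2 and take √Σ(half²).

nominal=21.960 wc=[20.930,23.260] rss=0.685

Stack each dimension's contribution:
  +A: nom +2.700 → Σnom=2.700; wc +0.390/-0.390 → slack +0.390/-0.390; half-tol=0.390, Σhalf²=0.152100
  -B: nom -11.700 → Σnom=-9.000; wc +0.430/-0.160 → slack +0.820/-0.550; half-tol=0.295, Σhalf²=0.239125
  +C: nom +30.960 → Σnom=21.960; wc +0.480/-0.480 → slack +1.300/-1.030; half-tol=0.480, Σhalf²=0.469525
Nominal = 21.960. Worst-case = [21.960 - 1.030, 21.960 + 1.300] = [20.930, 23.260]. RSS = √0.469525 = 0.685.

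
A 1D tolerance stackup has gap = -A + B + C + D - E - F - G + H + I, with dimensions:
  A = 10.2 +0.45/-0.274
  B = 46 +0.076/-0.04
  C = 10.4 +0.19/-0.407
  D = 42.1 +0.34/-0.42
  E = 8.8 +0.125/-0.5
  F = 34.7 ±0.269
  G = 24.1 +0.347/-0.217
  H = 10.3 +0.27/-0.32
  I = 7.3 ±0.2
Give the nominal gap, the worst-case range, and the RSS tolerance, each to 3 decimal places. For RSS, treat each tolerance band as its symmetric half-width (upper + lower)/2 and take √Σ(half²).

nominal=38.300 wc=[35.722,40.636] rss=0.863

Stack each dimension's contribution:
  -A: nom -10.200 → Σnom=-10.200; wc +0.274/-0.450 → slack +0.274/-0.450; half-tol=0.362, Σhalf²=0.131044
  +B: nom +46.000 → Σnom=35.800; wc +0.076/-0.040 → slack +0.350/-0.490; half-tol=0.058, Σhalf²=0.134408
  +C: nom +10.400 → Σnom=46.200; wc +0.190/-0.407 → slack +0.540/-0.897; half-tol=0.298, Σhalf²=0.223510
  +D: nom +42.100 → Σnom=88.300; wc +0.340/-0.420 → slack +0.880/-1.317; half-tol=0.380, Σhalf²=0.367910
  -E: nom -8.800 → Σnom=79.500; wc +0.500/-0.125 → slack +1.380/-1.442; half-tol=0.312, Σhalf²=0.465566
  -F: nom -34.700 → Σnom=44.800; wc +0.269/-0.269 → slack +1.649/-1.711; half-tol=0.269, Σhalf²=0.537928
  -G: nom -24.100 → Σnom=20.700; wc +0.217/-0.347 → slack +1.866/-2.058; half-tol=0.282, Σhalf²=0.617452
  +H: nom +10.300 → Σnom=31.000; wc +0.270/-0.320 → slack +2.136/-2.378; half-tol=0.295, Σhalf²=0.704477
  +I: nom +7.300 → Σnom=38.300; wc +0.200/-0.200 → slack +2.336/-2.578; half-tol=0.200, Σhalf²=0.744477
Nominal = 38.300. Worst-case = [38.300 - 2.578, 38.300 + 2.336] = [35.722, 40.636]. RSS = √0.744477 = 0.863.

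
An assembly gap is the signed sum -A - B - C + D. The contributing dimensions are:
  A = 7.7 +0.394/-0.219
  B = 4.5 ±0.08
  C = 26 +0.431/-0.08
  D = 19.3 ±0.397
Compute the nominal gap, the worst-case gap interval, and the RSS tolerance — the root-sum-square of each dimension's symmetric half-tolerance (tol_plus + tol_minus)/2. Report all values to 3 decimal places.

Stack each dimension's contribution:
  -A: nom -7.700 → Σnom=-7.700; wc +0.219/-0.394 → slack +0.219/-0.394; half-tol=0.306, Σhalf²=0.093942
  -B: nom -4.500 → Σnom=-12.200; wc +0.080/-0.080 → slack +0.299/-0.474; half-tol=0.080, Σhalf²=0.100342
  -C: nom -26.000 → Σnom=-38.200; wc +0.080/-0.431 → slack +0.379/-0.905; half-tol=0.256, Σhalf²=0.165623
  +D: nom +19.300 → Σnom=-18.900; wc +0.397/-0.397 → slack +0.776/-1.302; half-tol=0.397, Σhalf²=0.323232
Nominal = -18.900. Worst-case = [-18.900 - 1.302, -18.900 + 0.776] = [-20.202, -18.124]. RSS = √0.323232 = 0.569.

nominal=-18.900 wc=[-20.202,-18.124] rss=0.569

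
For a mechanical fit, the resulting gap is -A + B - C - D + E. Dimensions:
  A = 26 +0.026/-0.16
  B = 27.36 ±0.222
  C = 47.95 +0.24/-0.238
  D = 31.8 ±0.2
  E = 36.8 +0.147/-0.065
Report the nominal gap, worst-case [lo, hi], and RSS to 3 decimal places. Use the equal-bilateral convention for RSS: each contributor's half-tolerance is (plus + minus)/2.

Stack each dimension's contribution:
  -A: nom -26.000 → Σnom=-26.000; wc +0.160/-0.026 → slack +0.160/-0.026; half-tol=0.093, Σhalf²=0.008649
  +B: nom +27.360 → Σnom=1.360; wc +0.222/-0.222 → slack +0.382/-0.248; half-tol=0.222, Σhalf²=0.057933
  -C: nom -47.950 → Σnom=-46.590; wc +0.238/-0.240 → slack +0.620/-0.488; half-tol=0.239, Σhalf²=0.115054
  -D: nom -31.800 → Σnom=-78.390; wc +0.200/-0.200 → slack +0.820/-0.688; half-tol=0.200, Σhalf²=0.155054
  +E: nom +36.800 → Σnom=-41.590; wc +0.147/-0.065 → slack +0.967/-0.753; half-tol=0.106, Σhalf²=0.166290
Nominal = -41.590. Worst-case = [-41.590 - 0.753, -41.590 + 0.967] = [-42.343, -40.623]. RSS = √0.166290 = 0.408.

nominal=-41.590 wc=[-42.343,-40.623] rss=0.408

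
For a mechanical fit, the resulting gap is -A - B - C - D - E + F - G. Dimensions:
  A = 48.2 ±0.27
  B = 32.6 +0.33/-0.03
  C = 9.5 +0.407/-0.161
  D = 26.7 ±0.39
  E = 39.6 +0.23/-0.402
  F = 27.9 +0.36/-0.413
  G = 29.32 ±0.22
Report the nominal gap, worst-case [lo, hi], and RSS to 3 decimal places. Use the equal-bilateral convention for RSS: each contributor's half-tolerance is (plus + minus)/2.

Stack each dimension's contribution:
  -A: nom -48.200 → Σnom=-48.200; wc +0.270/-0.270 → slack +0.270/-0.270; half-tol=0.270, Σhalf²=0.072900
  -B: nom -32.600 → Σnom=-80.800; wc +0.030/-0.330 → slack +0.300/-0.600; half-tol=0.180, Σhalf²=0.105300
  -C: nom -9.500 → Σnom=-90.300; wc +0.161/-0.407 → slack +0.461/-1.007; half-tol=0.284, Σhalf²=0.185956
  -D: nom -26.700 → Σnom=-117.000; wc +0.390/-0.390 → slack +0.851/-1.397; half-tol=0.390, Σhalf²=0.338056
  -E: nom -39.600 → Σnom=-156.600; wc +0.402/-0.230 → slack +1.253/-1.627; half-tol=0.316, Σhalf²=0.437912
  +F: nom +27.900 → Σnom=-128.700; wc +0.360/-0.413 → slack +1.613/-2.040; half-tol=0.386, Σhalf²=0.587294
  -G: nom -29.320 → Σnom=-158.020; wc +0.220/-0.220 → slack +1.833/-2.260; half-tol=0.220, Σhalf²=0.635694
Nominal = -158.020. Worst-case = [-158.020 - 2.260, -158.020 + 1.833] = [-160.280, -156.187]. RSS = √0.635694 = 0.797.

nominal=-158.020 wc=[-160.280,-156.187] rss=0.797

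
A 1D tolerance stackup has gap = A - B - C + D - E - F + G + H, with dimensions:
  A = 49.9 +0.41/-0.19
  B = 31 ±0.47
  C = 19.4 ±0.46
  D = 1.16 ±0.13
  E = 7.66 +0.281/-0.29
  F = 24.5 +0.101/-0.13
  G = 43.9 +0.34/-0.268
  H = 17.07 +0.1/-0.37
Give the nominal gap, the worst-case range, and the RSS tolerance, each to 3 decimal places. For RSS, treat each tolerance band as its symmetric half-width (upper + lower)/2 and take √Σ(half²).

Stack each dimension's contribution:
  +A: nom +49.900 → Σnom=49.900; wc +0.410/-0.190 → slack +0.410/-0.190; half-tol=0.300, Σhalf²=0.090000
  -B: nom -31.000 → Σnom=18.900; wc +0.470/-0.470 → slack +0.880/-0.660; half-tol=0.470, Σhalf²=0.310900
  -C: nom -19.400 → Σnom=-0.500; wc +0.460/-0.460 → slack +1.340/-1.120; half-tol=0.460, Σhalf²=0.522500
  +D: nom +1.160 → Σnom=0.660; wc +0.130/-0.130 → slack +1.470/-1.250; half-tol=0.130, Σhalf²=0.539400
  -E: nom -7.660 → Σnom=-7.000; wc +0.290/-0.281 → slack +1.760/-1.531; half-tol=0.285, Σhalf²=0.620910
  -F: nom -24.500 → Σnom=-31.500; wc +0.130/-0.101 → slack +1.890/-1.632; half-tol=0.116, Σhalf²=0.634251
  +G: nom +43.900 → Σnom=12.400; wc +0.340/-0.268 → slack +2.230/-1.900; half-tol=0.304, Σhalf²=0.726667
  +H: nom +17.070 → Σnom=29.470; wc +0.100/-0.370 → slack +2.330/-2.270; half-tol=0.235, Σhalf²=0.781892
Nominal = 29.470. Worst-case = [29.470 - 2.270, 29.470 + 2.330] = [27.200, 31.800]. RSS = √0.781892 = 0.884.

nominal=29.470 wc=[27.200,31.800] rss=0.884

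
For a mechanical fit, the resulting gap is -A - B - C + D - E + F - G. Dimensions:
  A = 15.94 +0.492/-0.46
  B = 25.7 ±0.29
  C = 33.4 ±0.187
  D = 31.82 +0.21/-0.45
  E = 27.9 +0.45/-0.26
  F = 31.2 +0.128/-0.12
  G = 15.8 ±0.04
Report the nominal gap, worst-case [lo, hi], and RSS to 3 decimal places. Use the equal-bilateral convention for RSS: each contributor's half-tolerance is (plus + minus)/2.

Stack each dimension's contribution:
  -A: nom -15.940 → Σnom=-15.940; wc +0.460/-0.492 → slack +0.460/-0.492; half-tol=0.476, Σhalf²=0.226576
  -B: nom -25.700 → Σnom=-41.640; wc +0.290/-0.290 → slack +0.750/-0.782; half-tol=0.290, Σhalf²=0.310676
  -C: nom -33.400 → Σnom=-75.040; wc +0.187/-0.187 → slack +0.937/-0.969; half-tol=0.187, Σhalf²=0.345645
  +D: nom +31.820 → Σnom=-43.220; wc +0.210/-0.450 → slack +1.147/-1.419; half-tol=0.330, Σhalf²=0.454545
  -E: nom -27.900 → Σnom=-71.120; wc +0.260/-0.450 → slack +1.407/-1.869; half-tol=0.355, Σhalf²=0.580570
  +F: nom +31.200 → Σnom=-39.920; wc +0.128/-0.120 → slack +1.535/-1.989; half-tol=0.124, Σhalf²=0.595946
  -G: nom -15.800 → Σnom=-55.720; wc +0.040/-0.040 → slack +1.575/-2.029; half-tol=0.040, Σhalf²=0.597546
Nominal = -55.720. Worst-case = [-55.720 - 2.029, -55.720 + 1.575] = [-57.749, -54.145]. RSS = √0.597546 = 0.773.

nominal=-55.720 wc=[-57.749,-54.145] rss=0.773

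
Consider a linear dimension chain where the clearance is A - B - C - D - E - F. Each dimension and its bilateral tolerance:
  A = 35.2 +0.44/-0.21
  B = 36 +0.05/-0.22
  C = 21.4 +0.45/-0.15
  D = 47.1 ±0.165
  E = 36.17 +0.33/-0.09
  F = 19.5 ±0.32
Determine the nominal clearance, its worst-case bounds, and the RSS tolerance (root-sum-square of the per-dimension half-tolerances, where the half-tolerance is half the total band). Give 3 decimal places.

nominal=-124.970 wc=[-126.495,-123.585] rss=0.623

Stack each dimension's contribution:
  +A: nom +35.200 → Σnom=35.200; wc +0.440/-0.210 → slack +0.440/-0.210; half-tol=0.325, Σhalf²=0.105625
  -B: nom -36.000 → Σnom=-0.800; wc +0.220/-0.050 → slack +0.660/-0.260; half-tol=0.135, Σhalf²=0.123850
  -C: nom -21.400 → Σnom=-22.200; wc +0.150/-0.450 → slack +0.810/-0.710; half-tol=0.300, Σhalf²=0.213850
  -D: nom -47.100 → Σnom=-69.300; wc +0.165/-0.165 → slack +0.975/-0.875; half-tol=0.165, Σhalf²=0.241075
  -E: nom -36.170 → Σnom=-105.470; wc +0.090/-0.330 → slack +1.065/-1.205; half-tol=0.210, Σhalf²=0.285175
  -F: nom -19.500 → Σnom=-124.970; wc +0.320/-0.320 → slack +1.385/-1.525; half-tol=0.320, Σhalf²=0.387575
Nominal = -124.970. Worst-case = [-124.970 - 1.525, -124.970 + 1.385] = [-126.495, -123.585]. RSS = √0.387575 = 0.623.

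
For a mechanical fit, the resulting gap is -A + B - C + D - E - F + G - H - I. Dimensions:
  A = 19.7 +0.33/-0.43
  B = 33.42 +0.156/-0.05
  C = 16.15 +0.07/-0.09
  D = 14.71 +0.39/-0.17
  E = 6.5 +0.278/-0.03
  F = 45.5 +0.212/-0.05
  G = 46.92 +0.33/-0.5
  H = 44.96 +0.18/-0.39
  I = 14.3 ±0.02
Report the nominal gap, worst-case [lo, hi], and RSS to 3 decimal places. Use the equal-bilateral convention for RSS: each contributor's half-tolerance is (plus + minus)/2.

nominal=-52.060 wc=[-53.870,-50.174] rss=0.731

Stack each dimension's contribution:
  -A: nom -19.700 → Σnom=-19.700; wc +0.430/-0.330 → slack +0.430/-0.330; half-tol=0.380, Σhalf²=0.144400
  +B: nom +33.420 → Σnom=13.720; wc +0.156/-0.050 → slack +0.586/-0.380; half-tol=0.103, Σhalf²=0.155009
  -C: nom -16.150 → Σnom=-2.430; wc +0.090/-0.070 → slack +0.676/-0.450; half-tol=0.080, Σhalf²=0.161409
  +D: nom +14.710 → Σnom=12.280; wc +0.390/-0.170 → slack +1.066/-0.620; half-tol=0.280, Σhalf²=0.239809
  -E: nom -6.500 → Σnom=5.780; wc +0.030/-0.278 → slack +1.096/-0.898; half-tol=0.154, Σhalf²=0.263525
  -F: nom -45.500 → Σnom=-39.720; wc +0.050/-0.212 → slack +1.146/-1.110; half-tol=0.131, Σhalf²=0.280686
  +G: nom +46.920 → Σnom=7.200; wc +0.330/-0.500 → slack +1.476/-1.610; half-tol=0.415, Σhalf²=0.452911
  -H: nom -44.960 → Σnom=-37.760; wc +0.390/-0.180 → slack +1.866/-1.790; half-tol=0.285, Σhalf²=0.534136
  -I: nom -14.300 → Σnom=-52.060; wc +0.020/-0.020 → slack +1.886/-1.810; half-tol=0.020, Σhalf²=0.534536
Nominal = -52.060. Worst-case = [-52.060 - 1.810, -52.060 + 1.886] = [-53.870, -50.174]. RSS = √0.534536 = 0.731.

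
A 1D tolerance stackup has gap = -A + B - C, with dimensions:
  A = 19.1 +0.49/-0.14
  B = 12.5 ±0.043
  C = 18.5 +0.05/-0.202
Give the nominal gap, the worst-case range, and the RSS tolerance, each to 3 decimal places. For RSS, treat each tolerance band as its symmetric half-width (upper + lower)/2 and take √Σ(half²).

nominal=-25.100 wc=[-25.683,-24.715] rss=0.342

Stack each dimension's contribution:
  -A: nom -19.100 → Σnom=-19.100; wc +0.140/-0.490 → slack +0.140/-0.490; half-tol=0.315, Σhalf²=0.099225
  +B: nom +12.500 → Σnom=-6.600; wc +0.043/-0.043 → slack +0.183/-0.533; half-tol=0.043, Σhalf²=0.101074
  -C: nom -18.500 → Σnom=-25.100; wc +0.202/-0.050 → slack +0.385/-0.583; half-tol=0.126, Σhalf²=0.116950
Nominal = -25.100. Worst-case = [-25.100 - 0.583, -25.100 + 0.385] = [-25.683, -24.715]. RSS = √0.116950 = 0.342.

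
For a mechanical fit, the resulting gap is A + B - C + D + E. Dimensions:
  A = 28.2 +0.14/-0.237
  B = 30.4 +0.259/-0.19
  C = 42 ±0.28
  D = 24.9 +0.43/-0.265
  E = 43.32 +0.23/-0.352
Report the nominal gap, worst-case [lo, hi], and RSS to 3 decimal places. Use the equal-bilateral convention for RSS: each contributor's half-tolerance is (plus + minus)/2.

Stack each dimension's contribution:
  +A: nom +28.200 → Σnom=28.200; wc +0.140/-0.237 → slack +0.140/-0.237; half-tol=0.189, Σhalf²=0.035532
  +B: nom +30.400 → Σnom=58.600; wc +0.259/-0.190 → slack +0.399/-0.427; half-tol=0.225, Σhalf²=0.085932
  -C: nom -42.000 → Σnom=16.600; wc +0.280/-0.280 → slack +0.679/-0.707; half-tol=0.280, Σhalf²=0.164332
  +D: nom +24.900 → Σnom=41.500; wc +0.430/-0.265 → slack +1.109/-0.972; half-tol=0.348, Σhalf²=0.285089
  +E: nom +43.320 → Σnom=84.820; wc +0.230/-0.352 → slack +1.339/-1.324; half-tol=0.291, Σhalf²=0.369770
Nominal = 84.820. Worst-case = [84.820 - 1.324, 84.820 + 1.339] = [83.496, 86.159]. RSS = √0.369770 = 0.608.

nominal=84.820 wc=[83.496,86.159] rss=0.608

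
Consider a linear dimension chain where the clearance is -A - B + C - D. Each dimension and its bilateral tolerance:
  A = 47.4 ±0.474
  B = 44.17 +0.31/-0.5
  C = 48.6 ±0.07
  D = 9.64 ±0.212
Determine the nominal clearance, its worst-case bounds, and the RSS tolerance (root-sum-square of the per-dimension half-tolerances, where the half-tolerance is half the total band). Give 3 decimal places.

Stack each dimension's contribution:
  -A: nom -47.400 → Σnom=-47.400; wc +0.474/-0.474 → slack +0.474/-0.474; half-tol=0.474, Σhalf²=0.224676
  -B: nom -44.170 → Σnom=-91.570; wc +0.500/-0.310 → slack +0.974/-0.784; half-tol=0.405, Σhalf²=0.388701
  +C: nom +48.600 → Σnom=-42.970; wc +0.070/-0.070 → slack +1.044/-0.854; half-tol=0.070, Σhalf²=0.393601
  -D: nom -9.640 → Σnom=-52.610; wc +0.212/-0.212 → slack +1.256/-1.066; half-tol=0.212, Σhalf²=0.438545
Nominal = -52.610. Worst-case = [-52.610 - 1.066, -52.610 + 1.256] = [-53.676, -51.354]. RSS = √0.438545 = 0.662.

nominal=-52.610 wc=[-53.676,-51.354] rss=0.662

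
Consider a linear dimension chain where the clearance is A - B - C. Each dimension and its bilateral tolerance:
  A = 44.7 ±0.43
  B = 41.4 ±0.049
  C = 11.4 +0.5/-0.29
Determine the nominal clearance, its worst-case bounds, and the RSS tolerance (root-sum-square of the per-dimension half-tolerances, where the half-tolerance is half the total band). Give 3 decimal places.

Stack each dimension's contribution:
  +A: nom +44.700 → Σnom=44.700; wc +0.430/-0.430 → slack +0.430/-0.430; half-tol=0.430, Σhalf²=0.184900
  -B: nom -41.400 → Σnom=3.300; wc +0.049/-0.049 → slack +0.479/-0.479; half-tol=0.049, Σhalf²=0.187301
  -C: nom -11.400 → Σnom=-8.100; wc +0.290/-0.500 → slack +0.769/-0.979; half-tol=0.395, Σhalf²=0.343326
Nominal = -8.100. Worst-case = [-8.100 - 0.979, -8.100 + 0.769] = [-9.079, -7.331]. RSS = √0.343326 = 0.586.

nominal=-8.100 wc=[-9.079,-7.331] rss=0.586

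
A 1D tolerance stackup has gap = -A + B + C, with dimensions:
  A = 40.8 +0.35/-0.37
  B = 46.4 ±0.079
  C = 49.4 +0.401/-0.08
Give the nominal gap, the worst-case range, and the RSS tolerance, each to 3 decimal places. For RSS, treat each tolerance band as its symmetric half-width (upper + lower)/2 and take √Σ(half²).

nominal=55.000 wc=[54.491,55.850] rss=0.440

Stack each dimension's contribution:
  -A: nom -40.800 → Σnom=-40.800; wc +0.370/-0.350 → slack +0.370/-0.350; half-tol=0.360, Σhalf²=0.129600
  +B: nom +46.400 → Σnom=5.600; wc +0.079/-0.079 → slack +0.449/-0.429; half-tol=0.079, Σhalf²=0.135841
  +C: nom +49.400 → Σnom=55.000; wc +0.401/-0.080 → slack +0.850/-0.509; half-tol=0.241, Σhalf²=0.193681
Nominal = 55.000. Worst-case = [55.000 - 0.509, 55.000 + 0.850] = [54.491, 55.850]. RSS = √0.193681 = 0.440.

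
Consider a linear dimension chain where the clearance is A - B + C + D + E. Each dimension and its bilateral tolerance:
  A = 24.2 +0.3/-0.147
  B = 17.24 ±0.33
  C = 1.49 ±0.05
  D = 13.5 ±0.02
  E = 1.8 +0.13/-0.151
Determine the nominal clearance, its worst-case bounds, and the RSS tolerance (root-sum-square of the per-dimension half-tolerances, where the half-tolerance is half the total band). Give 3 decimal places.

Stack each dimension's contribution:
  +A: nom +24.200 → Σnom=24.200; wc +0.300/-0.147 → slack +0.300/-0.147; half-tol=0.223, Σhalf²=0.049952
  -B: nom -17.240 → Σnom=6.960; wc +0.330/-0.330 → slack +0.630/-0.477; half-tol=0.330, Σhalf²=0.158852
  +C: nom +1.490 → Σnom=8.450; wc +0.050/-0.050 → slack +0.680/-0.527; half-tol=0.050, Σhalf²=0.161352
  +D: nom +13.500 → Σnom=21.950; wc +0.020/-0.020 → slack +0.700/-0.547; half-tol=0.020, Σhalf²=0.161752
  +E: nom +1.800 → Σnom=23.750; wc +0.130/-0.151 → slack +0.830/-0.698; half-tol=0.141, Σhalf²=0.181493
Nominal = 23.750. Worst-case = [23.750 - 0.698, 23.750 + 0.830] = [23.052, 24.580]. RSS = √0.181493 = 0.426.

nominal=23.750 wc=[23.052,24.580] rss=0.426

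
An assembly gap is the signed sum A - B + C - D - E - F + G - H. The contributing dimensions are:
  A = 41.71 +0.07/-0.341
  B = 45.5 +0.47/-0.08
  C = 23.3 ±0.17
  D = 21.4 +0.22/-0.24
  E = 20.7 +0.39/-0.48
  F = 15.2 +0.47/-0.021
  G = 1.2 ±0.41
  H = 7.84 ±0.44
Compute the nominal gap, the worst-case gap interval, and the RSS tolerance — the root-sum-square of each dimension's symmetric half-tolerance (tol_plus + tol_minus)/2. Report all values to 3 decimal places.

Stack each dimension's contribution:
  +A: nom +41.710 → Σnom=41.710; wc +0.070/-0.341 → slack +0.070/-0.341; half-tol=0.206, Σhalf²=0.042230
  -B: nom -45.500 → Σnom=-3.790; wc +0.080/-0.470 → slack +0.150/-0.811; half-tol=0.275, Σhalf²=0.117855
  +C: nom +23.300 → Σnom=19.510; wc +0.170/-0.170 → slack +0.320/-0.981; half-tol=0.170, Σhalf²=0.146755
  -D: nom -21.400 → Σnom=-1.890; wc +0.240/-0.220 → slack +0.560/-1.201; half-tol=0.230, Σhalf²=0.199655
  -E: nom -20.700 → Σnom=-22.590; wc +0.480/-0.390 → slack +1.040/-1.591; half-tol=0.435, Σhalf²=0.388880
  -F: nom -15.200 → Σnom=-37.790; wc +0.021/-0.470 → slack +1.061/-2.061; half-tol=0.245, Σhalf²=0.449151
  +G: nom +1.200 → Σnom=-36.590; wc +0.410/-0.410 → slack +1.471/-2.471; half-tol=0.410, Σhalf²=0.617250
  -H: nom -7.840 → Σnom=-44.430; wc +0.440/-0.440 → slack +1.911/-2.911; half-tol=0.440, Σhalf²=0.810850
Nominal = -44.430. Worst-case = [-44.430 - 2.911, -44.430 + 1.911] = [-47.341, -42.519]. RSS = √0.810850 = 0.900.

nominal=-44.430 wc=[-47.341,-42.519] rss=0.900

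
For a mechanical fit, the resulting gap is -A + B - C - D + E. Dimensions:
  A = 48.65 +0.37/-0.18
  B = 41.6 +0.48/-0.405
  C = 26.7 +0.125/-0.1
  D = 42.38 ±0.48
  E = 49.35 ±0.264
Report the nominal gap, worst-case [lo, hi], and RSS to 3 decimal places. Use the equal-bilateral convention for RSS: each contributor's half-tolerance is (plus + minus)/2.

nominal=-26.780 wc=[-28.424,-25.276] rss=0.764

Stack each dimension's contribution:
  -A: nom -48.650 → Σnom=-48.650; wc +0.180/-0.370 → slack +0.180/-0.370; half-tol=0.275, Σhalf²=0.075625
  +B: nom +41.600 → Σnom=-7.050; wc +0.480/-0.405 → slack +0.660/-0.775; half-tol=0.443, Σhalf²=0.271431
  -C: nom -26.700 → Σnom=-33.750; wc +0.100/-0.125 → slack +0.760/-0.900; half-tol=0.113, Σhalf²=0.284087
  -D: nom -42.380 → Σnom=-76.130; wc +0.480/-0.480 → slack +1.240/-1.380; half-tol=0.480, Σhalf²=0.514487
  +E: nom +49.350 → Σnom=-26.780; wc +0.264/-0.264 → slack +1.504/-1.644; half-tol=0.264, Σhalf²=0.584183
Nominal = -26.780. Worst-case = [-26.780 - 1.644, -26.780 + 1.504] = [-28.424, -25.276]. RSS = √0.584183 = 0.764.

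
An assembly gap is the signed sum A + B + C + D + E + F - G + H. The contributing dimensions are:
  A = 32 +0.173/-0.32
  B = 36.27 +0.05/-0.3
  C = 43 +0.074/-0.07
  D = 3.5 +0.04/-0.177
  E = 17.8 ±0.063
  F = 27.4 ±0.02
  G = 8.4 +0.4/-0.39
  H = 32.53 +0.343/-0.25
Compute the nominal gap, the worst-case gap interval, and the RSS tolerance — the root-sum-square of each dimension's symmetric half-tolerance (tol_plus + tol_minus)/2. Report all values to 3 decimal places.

nominal=184.100 wc=[182.500,185.253] rss=0.597

Stack each dimension's contribution:
  +A: nom +32.000 → Σnom=32.000; wc +0.173/-0.320 → slack +0.173/-0.320; half-tol=0.246, Σhalf²=0.060762
  +B: nom +36.270 → Σnom=68.270; wc +0.050/-0.300 → slack +0.223/-0.620; half-tol=0.175, Σhalf²=0.091387
  +C: nom +43.000 → Σnom=111.270; wc +0.074/-0.070 → slack +0.297/-0.690; half-tol=0.072, Σhalf²=0.096571
  +D: nom +3.500 → Σnom=114.770; wc +0.040/-0.177 → slack +0.337/-0.867; half-tol=0.108, Σhalf²=0.108343
  +E: nom +17.800 → Σnom=132.570; wc +0.063/-0.063 → slack +0.400/-0.930; half-tol=0.063, Σhalf²=0.112312
  +F: nom +27.400 → Σnom=159.970; wc +0.020/-0.020 → slack +0.420/-0.950; half-tol=0.020, Σhalf²=0.112712
  -G: nom -8.400 → Σnom=151.570; wc +0.390/-0.400 → slack +0.810/-1.350; half-tol=0.395, Σhalf²=0.268738
  +H: nom +32.530 → Σnom=184.100; wc +0.343/-0.250 → slack +1.153/-1.600; half-tol=0.296, Σhalf²=0.356650
Nominal = 184.100. Worst-case = [184.100 - 1.600, 184.100 + 1.153] = [182.500, 185.253]. RSS = √0.356650 = 0.597.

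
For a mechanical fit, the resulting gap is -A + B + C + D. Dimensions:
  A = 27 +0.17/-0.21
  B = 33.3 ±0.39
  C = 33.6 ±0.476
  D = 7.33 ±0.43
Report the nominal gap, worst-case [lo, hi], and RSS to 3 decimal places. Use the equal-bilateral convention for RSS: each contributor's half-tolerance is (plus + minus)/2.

Stack each dimension's contribution:
  -A: nom -27.000 → Σnom=-27.000; wc +0.210/-0.170 → slack +0.210/-0.170; half-tol=0.190, Σhalf²=0.036100
  +B: nom +33.300 → Σnom=6.300; wc +0.390/-0.390 → slack +0.600/-0.560; half-tol=0.390, Σhalf²=0.188200
  +C: nom +33.600 → Σnom=39.900; wc +0.476/-0.476 → slack +1.076/-1.036; half-tol=0.476, Σhalf²=0.414776
  +D: nom +7.330 → Σnom=47.230; wc +0.430/-0.430 → slack +1.506/-1.466; half-tol=0.430, Σhalf²=0.599676
Nominal = 47.230. Worst-case = [47.230 - 1.466, 47.230 + 1.506] = [45.764, 48.736]. RSS = √0.599676 = 0.774.

nominal=47.230 wc=[45.764,48.736] rss=0.774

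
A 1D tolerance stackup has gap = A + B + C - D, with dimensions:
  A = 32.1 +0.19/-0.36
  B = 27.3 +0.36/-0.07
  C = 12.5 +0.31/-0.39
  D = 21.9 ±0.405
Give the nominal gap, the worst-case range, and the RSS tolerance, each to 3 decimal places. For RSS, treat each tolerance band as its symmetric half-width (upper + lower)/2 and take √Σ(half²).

nominal=50.000 wc=[48.775,51.265] rss=0.639

Stack each dimension's contribution:
  +A: nom +32.100 → Σnom=32.100; wc +0.190/-0.360 → slack +0.190/-0.360; half-tol=0.275, Σhalf²=0.075625
  +B: nom +27.300 → Σnom=59.400; wc +0.360/-0.070 → slack +0.550/-0.430; half-tol=0.215, Σhalf²=0.121850
  +C: nom +12.500 → Σnom=71.900; wc +0.310/-0.390 → slack +0.860/-0.820; half-tol=0.350, Σhalf²=0.244350
  -D: nom -21.900 → Σnom=50.000; wc +0.405/-0.405 → slack +1.265/-1.225; half-tol=0.405, Σhalf²=0.408375
Nominal = 50.000. Worst-case = [50.000 - 1.225, 50.000 + 1.265] = [48.775, 51.265]. RSS = √0.408375 = 0.639.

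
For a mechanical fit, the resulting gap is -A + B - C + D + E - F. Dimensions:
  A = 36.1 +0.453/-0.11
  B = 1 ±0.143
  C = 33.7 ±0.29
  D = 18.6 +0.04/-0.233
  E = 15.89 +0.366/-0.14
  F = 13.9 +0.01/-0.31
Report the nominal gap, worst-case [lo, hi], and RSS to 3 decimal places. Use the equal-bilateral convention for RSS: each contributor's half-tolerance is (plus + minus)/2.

Stack each dimension's contribution:
  -A: nom -36.100 → Σnom=-36.100; wc +0.110/-0.453 → slack +0.110/-0.453; half-tol=0.282, Σhalf²=0.079242
  +B: nom +1.000 → Σnom=-35.100; wc +0.143/-0.143 → slack +0.253/-0.596; half-tol=0.143, Σhalf²=0.099691
  -C: nom -33.700 → Σnom=-68.800; wc +0.290/-0.290 → slack +0.543/-0.886; half-tol=0.290, Σhalf²=0.183791
  +D: nom +18.600 → Σnom=-50.200; wc +0.040/-0.233 → slack +0.583/-1.119; half-tol=0.137, Σhalf²=0.202424
  +E: nom +15.890 → Σnom=-34.310; wc +0.366/-0.140 → slack +0.949/-1.259; half-tol=0.253, Σhalf²=0.266433
  -F: nom -13.900 → Σnom=-48.210; wc +0.310/-0.010 → slack +1.259/-1.269; half-tol=0.160, Σhalf²=0.292033
Nominal = -48.210. Worst-case = [-48.210 - 1.269, -48.210 + 1.259] = [-49.479, -46.951]. RSS = √0.292033 = 0.540.

nominal=-48.210 wc=[-49.479,-46.951] rss=0.540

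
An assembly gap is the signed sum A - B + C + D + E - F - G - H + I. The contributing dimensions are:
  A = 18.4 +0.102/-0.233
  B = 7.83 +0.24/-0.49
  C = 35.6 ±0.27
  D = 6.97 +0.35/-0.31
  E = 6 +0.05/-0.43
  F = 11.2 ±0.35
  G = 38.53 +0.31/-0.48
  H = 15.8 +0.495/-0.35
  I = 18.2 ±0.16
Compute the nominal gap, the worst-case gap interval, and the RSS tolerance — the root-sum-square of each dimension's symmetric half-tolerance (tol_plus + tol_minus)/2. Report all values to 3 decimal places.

nominal=11.810 wc=[9.012,14.412] rss=0.940

Stack each dimension's contribution:
  +A: nom +18.400 → Σnom=18.400; wc +0.102/-0.233 → slack +0.102/-0.233; half-tol=0.168, Σhalf²=0.028056
  -B: nom -7.830 → Σnom=10.570; wc +0.490/-0.240 → slack +0.592/-0.473; half-tol=0.365, Σhalf²=0.161281
  +C: nom +35.600 → Σnom=46.170; wc +0.270/-0.270 → slack +0.862/-0.743; half-tol=0.270, Σhalf²=0.234181
  +D: nom +6.970 → Σnom=53.140; wc +0.350/-0.310 → slack +1.212/-1.053; half-tol=0.330, Σhalf²=0.343081
  +E: nom +6.000 → Σnom=59.140; wc +0.050/-0.430 → slack +1.262/-1.483; half-tol=0.240, Σhalf²=0.400681
  -F: nom -11.200 → Σnom=47.940; wc +0.350/-0.350 → slack +1.612/-1.833; half-tol=0.350, Σhalf²=0.523181
  -G: nom -38.530 → Σnom=9.410; wc +0.480/-0.310 → slack +2.092/-2.143; half-tol=0.395, Σhalf²=0.679206
  -H: nom -15.800 → Σnom=-6.390; wc +0.350/-0.495 → slack +2.442/-2.638; half-tol=0.422, Σhalf²=0.857712
  +I: nom +18.200 → Σnom=11.810; wc +0.160/-0.160 → slack +2.602/-2.798; half-tol=0.160, Σhalf²=0.883312
Nominal = 11.810. Worst-case = [11.810 - 2.798, 11.810 + 2.602] = [9.012, 14.412]. RSS = √0.883312 = 0.940.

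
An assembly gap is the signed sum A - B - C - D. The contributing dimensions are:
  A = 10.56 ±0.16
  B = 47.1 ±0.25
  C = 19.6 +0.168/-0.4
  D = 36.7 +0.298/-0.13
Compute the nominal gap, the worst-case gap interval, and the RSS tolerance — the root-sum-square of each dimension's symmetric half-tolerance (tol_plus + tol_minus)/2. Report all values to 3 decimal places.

nominal=-92.840 wc=[-93.716,-91.900] rss=0.463

Stack each dimension's contribution:
  +A: nom +10.560 → Σnom=10.560; wc +0.160/-0.160 → slack +0.160/-0.160; half-tol=0.160, Σhalf²=0.025600
  -B: nom -47.100 → Σnom=-36.540; wc +0.250/-0.250 → slack +0.410/-0.410; half-tol=0.250, Σhalf²=0.088100
  -C: nom -19.600 → Σnom=-56.140; wc +0.400/-0.168 → slack +0.810/-0.578; half-tol=0.284, Σhalf²=0.168756
  -D: nom -36.700 → Σnom=-92.840; wc +0.130/-0.298 → slack +0.940/-0.876; half-tol=0.214, Σhalf²=0.214552
Nominal = -92.840. Worst-case = [-92.840 - 0.876, -92.840 + 0.940] = [-93.716, -91.900]. RSS = √0.214552 = 0.463.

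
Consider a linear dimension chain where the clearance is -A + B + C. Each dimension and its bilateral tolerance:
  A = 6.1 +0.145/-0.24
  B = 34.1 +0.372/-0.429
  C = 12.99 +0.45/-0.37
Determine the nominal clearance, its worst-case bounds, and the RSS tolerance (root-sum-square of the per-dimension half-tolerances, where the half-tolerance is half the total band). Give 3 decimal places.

Stack each dimension's contribution:
  -A: nom -6.100 → Σnom=-6.100; wc +0.240/-0.145 → slack +0.240/-0.145; half-tol=0.193, Σhalf²=0.037056
  +B: nom +34.100 → Σnom=28.000; wc +0.372/-0.429 → slack +0.612/-0.574; half-tol=0.400, Σhalf²=0.197456
  +C: nom +12.990 → Σnom=40.990; wc +0.450/-0.370 → slack +1.062/-0.944; half-tol=0.410, Σhalf²=0.365557
Nominal = 40.990. Worst-case = [40.990 - 0.944, 40.990 + 1.062] = [40.046, 42.052]. RSS = √0.365557 = 0.605.

nominal=40.990 wc=[40.046,42.052] rss=0.605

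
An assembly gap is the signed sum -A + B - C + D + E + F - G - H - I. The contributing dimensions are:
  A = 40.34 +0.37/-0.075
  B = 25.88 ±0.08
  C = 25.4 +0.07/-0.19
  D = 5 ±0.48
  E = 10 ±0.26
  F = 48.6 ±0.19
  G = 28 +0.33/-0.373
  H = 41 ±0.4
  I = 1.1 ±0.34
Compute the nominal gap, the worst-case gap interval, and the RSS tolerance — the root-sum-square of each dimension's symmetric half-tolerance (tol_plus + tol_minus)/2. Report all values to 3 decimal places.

nominal=-46.360 wc=[-48.880,-43.972] rss=0.898

Stack each dimension's contribution:
  -A: nom -40.340 → Σnom=-40.340; wc +0.075/-0.370 → slack +0.075/-0.370; half-tol=0.223, Σhalf²=0.049506
  +B: nom +25.880 → Σnom=-14.460; wc +0.080/-0.080 → slack +0.155/-0.450; half-tol=0.080, Σhalf²=0.055906
  -C: nom -25.400 → Σnom=-39.860; wc +0.190/-0.070 → slack +0.345/-0.520; half-tol=0.130, Σhalf²=0.072806
  +D: nom +5.000 → Σnom=-34.860; wc +0.480/-0.480 → slack +0.825/-1.000; half-tol=0.480, Σhalf²=0.303206
  +E: nom +10.000 → Σnom=-24.860; wc +0.260/-0.260 → slack +1.085/-1.260; half-tol=0.260, Σhalf²=0.370806
  +F: nom +48.600 → Σnom=23.740; wc +0.190/-0.190 → slack +1.275/-1.450; half-tol=0.190, Σhalf²=0.406906
  -G: nom -28.000 → Σnom=-4.260; wc +0.373/-0.330 → slack +1.648/-1.780; half-tol=0.352, Σhalf²=0.530459
  -H: nom -41.000 → Σnom=-45.260; wc +0.400/-0.400 → slack +2.048/-2.180; half-tol=0.400, Σhalf²=0.690459
  -I: nom -1.100 → Σnom=-46.360; wc +0.340/-0.340 → slack +2.388/-2.520; half-tol=0.340, Σhalf²=0.806059
Nominal = -46.360. Worst-case = [-46.360 - 2.520, -46.360 + 2.388] = [-48.880, -43.972]. RSS = √0.806059 = 0.898.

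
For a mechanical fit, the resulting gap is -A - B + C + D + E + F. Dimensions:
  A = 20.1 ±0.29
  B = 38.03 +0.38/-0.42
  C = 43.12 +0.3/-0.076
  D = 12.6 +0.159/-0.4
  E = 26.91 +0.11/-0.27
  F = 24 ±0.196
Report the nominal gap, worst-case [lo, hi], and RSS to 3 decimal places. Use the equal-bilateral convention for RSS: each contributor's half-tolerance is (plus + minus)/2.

nominal=48.500 wc=[46.888,49.975] rss=0.657

Stack each dimension's contribution:
  -A: nom -20.100 → Σnom=-20.100; wc +0.290/-0.290 → slack +0.290/-0.290; half-tol=0.290, Σhalf²=0.084100
  -B: nom -38.030 → Σnom=-58.130; wc +0.420/-0.380 → slack +0.710/-0.670; half-tol=0.400, Σhalf²=0.244100
  +C: nom +43.120 → Σnom=-15.010; wc +0.300/-0.076 → slack +1.010/-0.746; half-tol=0.188, Σhalf²=0.279444
  +D: nom +12.600 → Σnom=-2.410; wc +0.159/-0.400 → slack +1.169/-1.146; half-tol=0.280, Σhalf²=0.357564
  +E: nom +26.910 → Σnom=24.500; wc +0.110/-0.270 → slack +1.279/-1.416; half-tol=0.190, Σhalf²=0.393664
  +F: nom +24.000 → Σnom=48.500; wc +0.196/-0.196 → slack +1.475/-1.612; half-tol=0.196, Σhalf²=0.432080
Nominal = 48.500. Worst-case = [48.500 - 1.612, 48.500 + 1.475] = [46.888, 49.975]. RSS = √0.432080 = 0.657.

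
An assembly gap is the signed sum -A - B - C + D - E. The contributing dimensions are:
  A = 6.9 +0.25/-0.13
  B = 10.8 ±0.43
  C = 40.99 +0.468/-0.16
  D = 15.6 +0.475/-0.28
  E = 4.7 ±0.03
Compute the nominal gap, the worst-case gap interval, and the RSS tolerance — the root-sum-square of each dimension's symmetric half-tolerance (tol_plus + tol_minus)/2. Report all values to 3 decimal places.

nominal=-47.790 wc=[-49.248,-46.565] rss=0.680

Stack each dimension's contribution:
  -A: nom -6.900 → Σnom=-6.900; wc +0.130/-0.250 → slack +0.130/-0.250; half-tol=0.190, Σhalf²=0.036100
  -B: nom -10.800 → Σnom=-17.700; wc +0.430/-0.430 → slack +0.560/-0.680; half-tol=0.430, Σhalf²=0.221000
  -C: nom -40.990 → Σnom=-58.690; wc +0.160/-0.468 → slack +0.720/-1.148; half-tol=0.314, Σhalf²=0.319596
  +D: nom +15.600 → Σnom=-43.090; wc +0.475/-0.280 → slack +1.195/-1.428; half-tol=0.378, Σhalf²=0.462102
  -E: nom -4.700 → Σnom=-47.790; wc +0.030/-0.030 → slack +1.225/-1.458; half-tol=0.030, Σhalf²=0.463002
Nominal = -47.790. Worst-case = [-47.790 - 1.458, -47.790 + 1.225] = [-49.248, -46.565]. RSS = √0.463002 = 0.680.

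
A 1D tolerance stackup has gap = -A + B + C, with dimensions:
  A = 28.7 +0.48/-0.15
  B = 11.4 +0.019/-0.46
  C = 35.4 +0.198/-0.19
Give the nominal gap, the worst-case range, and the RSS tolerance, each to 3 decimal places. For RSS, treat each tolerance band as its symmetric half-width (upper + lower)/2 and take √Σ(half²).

Stack each dimension's contribution:
  -A: nom -28.700 → Σnom=-28.700; wc +0.150/-0.480 → slack +0.150/-0.480; half-tol=0.315, Σhalf²=0.099225
  +B: nom +11.400 → Σnom=-17.300; wc +0.019/-0.460 → slack +0.169/-0.940; half-tol=0.240, Σhalf²=0.156585
  +C: nom +35.400 → Σnom=18.100; wc +0.198/-0.190 → slack +0.367/-1.130; half-tol=0.194, Σhalf²=0.194221
Nominal = 18.100. Worst-case = [18.100 - 1.130, 18.100 + 0.367] = [16.970, 18.467]. RSS = √0.194221 = 0.441.

nominal=18.100 wc=[16.970,18.467] rss=0.441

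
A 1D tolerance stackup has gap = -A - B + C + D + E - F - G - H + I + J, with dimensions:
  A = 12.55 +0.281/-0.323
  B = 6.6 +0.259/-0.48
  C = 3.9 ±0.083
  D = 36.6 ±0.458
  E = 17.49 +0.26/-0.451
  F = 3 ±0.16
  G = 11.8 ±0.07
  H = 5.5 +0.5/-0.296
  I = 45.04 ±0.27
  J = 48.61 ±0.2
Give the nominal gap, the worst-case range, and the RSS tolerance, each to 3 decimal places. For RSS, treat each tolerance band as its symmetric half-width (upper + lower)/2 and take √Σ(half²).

Stack each dimension's contribution:
  -A: nom -12.550 → Σnom=-12.550; wc +0.323/-0.281 → slack +0.323/-0.281; half-tol=0.302, Σhalf²=0.091204
  -B: nom -6.600 → Σnom=-19.150; wc +0.480/-0.259 → slack +0.803/-0.540; half-tol=0.369, Σhalf²=0.227734
  +C: nom +3.900 → Σnom=-15.250; wc +0.083/-0.083 → slack +0.886/-0.623; half-tol=0.083, Σhalf²=0.234623
  +D: nom +36.600 → Σnom=21.350; wc +0.458/-0.458 → slack +1.344/-1.081; half-tol=0.458, Σhalf²=0.444387
  +E: nom +17.490 → Σnom=38.840; wc +0.260/-0.451 → slack +1.604/-1.532; half-tol=0.356, Σhalf²=0.570768
  -F: nom -3.000 → Σnom=35.840; wc +0.160/-0.160 → slack +1.764/-1.692; half-tol=0.160, Σhalf²=0.596368
  -G: nom -11.800 → Σnom=24.040; wc +0.070/-0.070 → slack +1.834/-1.762; half-tol=0.070, Σhalf²=0.601268
  -H: nom -5.500 → Σnom=18.540; wc +0.296/-0.500 → slack +2.130/-2.262; half-tol=0.398, Σhalf²=0.759672
  +I: nom +45.040 → Σnom=63.580; wc +0.270/-0.270 → slack +2.400/-2.532; half-tol=0.270, Σhalf²=0.832572
  +J: nom +48.610 → Σnom=112.190; wc +0.200/-0.200 → slack +2.600/-2.732; half-tol=0.200, Σhalf²=0.872572
Nominal = 112.190. Worst-case = [112.190 - 2.732, 112.190 + 2.600] = [109.458, 114.790]. RSS = √0.872572 = 0.934.

nominal=112.190 wc=[109.458,114.790] rss=0.934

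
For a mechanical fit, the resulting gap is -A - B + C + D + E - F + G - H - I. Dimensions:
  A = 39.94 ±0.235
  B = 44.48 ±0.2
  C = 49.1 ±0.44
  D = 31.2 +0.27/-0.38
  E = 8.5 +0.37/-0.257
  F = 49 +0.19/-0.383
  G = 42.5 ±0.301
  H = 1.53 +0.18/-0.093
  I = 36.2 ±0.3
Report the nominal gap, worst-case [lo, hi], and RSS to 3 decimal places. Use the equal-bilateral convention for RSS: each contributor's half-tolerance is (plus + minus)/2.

nominal=-39.850 wc=[-42.333,-37.258] rss=0.880

Stack each dimension's contribution:
  -A: nom -39.940 → Σnom=-39.940; wc +0.235/-0.235 → slack +0.235/-0.235; half-tol=0.235, Σhalf²=0.055225
  -B: nom -44.480 → Σnom=-84.420; wc +0.200/-0.200 → slack +0.435/-0.435; half-tol=0.200, Σhalf²=0.095225
  +C: nom +49.100 → Σnom=-35.320; wc +0.440/-0.440 → slack +0.875/-0.875; half-tol=0.440, Σhalf²=0.288825
  +D: nom +31.200 → Σnom=-4.120; wc +0.270/-0.380 → slack +1.145/-1.255; half-tol=0.325, Σhalf²=0.394450
  +E: nom +8.500 → Σnom=4.380; wc +0.370/-0.257 → slack +1.515/-1.512; half-tol=0.314, Σhalf²=0.492732
  -F: nom -49.000 → Σnom=-44.620; wc +0.383/-0.190 → slack +1.898/-1.702; half-tol=0.286, Σhalf²=0.574815
  +G: nom +42.500 → Σnom=-2.120; wc +0.301/-0.301 → slack +2.199/-2.003; half-tol=0.301, Σhalf²=0.665415
  -H: nom -1.530 → Σnom=-3.650; wc +0.093/-0.180 → slack +2.292/-2.183; half-tol=0.137, Σhalf²=0.684048
  -I: nom -36.200 → Σnom=-39.850; wc +0.300/-0.300 → slack +2.592/-2.483; half-tol=0.300, Σhalf²=0.774048
Nominal = -39.850. Worst-case = [-39.850 - 2.483, -39.850 + 2.592] = [-42.333, -37.258]. RSS = √0.774048 = 0.880.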